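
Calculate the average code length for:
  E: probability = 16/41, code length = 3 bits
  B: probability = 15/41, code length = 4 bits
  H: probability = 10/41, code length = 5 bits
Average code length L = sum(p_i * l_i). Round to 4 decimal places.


Weighted contributions p_i * l_i:
  E: (16/41) * 3 = 48/41
  B: (15/41) * 4 = 60/41
  H: (10/41) * 5 = 50/41
Sum = (48 + 60 + 50)/41 = 158/41

L = 158/41 = 3.8537 bits/symbol


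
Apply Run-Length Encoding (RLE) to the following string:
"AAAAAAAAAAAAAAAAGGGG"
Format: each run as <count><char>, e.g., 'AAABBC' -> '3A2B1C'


Scanning runs left to right:
  i=0: run of 'A' x 16 -> '16A'
  i=16: run of 'G' x 4 -> '4G'

RLE = 16A4G


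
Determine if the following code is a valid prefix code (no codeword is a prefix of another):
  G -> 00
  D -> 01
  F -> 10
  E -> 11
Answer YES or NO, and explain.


Checking each pair (does one codeword prefix another?):
  G='00' vs D='01': no prefix
  G='00' vs F='10': no prefix
  G='00' vs E='11': no prefix
  D='01' vs G='00': no prefix
  D='01' vs F='10': no prefix
  D='01' vs E='11': no prefix
  F='10' vs G='00': no prefix
  F='10' vs D='01': no prefix
  F='10' vs E='11': no prefix
  E='11' vs G='00': no prefix
  E='11' vs D='01': no prefix
  E='11' vs F='10': no prefix
No violation found over all pairs.

YES -- this is a valid prefix code. No codeword is a prefix of any other codeword.


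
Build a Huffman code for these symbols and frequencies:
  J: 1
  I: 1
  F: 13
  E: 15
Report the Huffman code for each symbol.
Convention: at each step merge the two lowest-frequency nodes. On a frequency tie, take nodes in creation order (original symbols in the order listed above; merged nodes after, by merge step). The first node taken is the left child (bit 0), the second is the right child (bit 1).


Huffman tree construction:
Step 1: Merge J(1) + I(1) = 2
Step 2: Merge (J+I)(2) + F(13) = 15
Step 3: Merge E(15) + ((J+I)+F)(15) = 30
Read each symbol's code off the tree from the root (left child = 0, right child = 1).

Codes:
  J: 100 (length 3)
  I: 101 (length 3)
  F: 11 (length 2)
  E: 0 (length 1)
Average code length: 47/30 = 1.5667 bits/symbol


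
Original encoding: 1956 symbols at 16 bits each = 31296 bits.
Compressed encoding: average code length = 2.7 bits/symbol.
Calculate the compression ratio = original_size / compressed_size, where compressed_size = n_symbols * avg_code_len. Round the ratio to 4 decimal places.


original_size = n_symbols * orig_bits = 1956 * 16 = 31296 bits
compressed_size = n_symbols * avg_code_len = 1956 * 2.7 = 5281.2 bits
ratio = original_size / compressed_size = 31296 / 5281.2 = 5.9259

Compression ratio = 5.9259


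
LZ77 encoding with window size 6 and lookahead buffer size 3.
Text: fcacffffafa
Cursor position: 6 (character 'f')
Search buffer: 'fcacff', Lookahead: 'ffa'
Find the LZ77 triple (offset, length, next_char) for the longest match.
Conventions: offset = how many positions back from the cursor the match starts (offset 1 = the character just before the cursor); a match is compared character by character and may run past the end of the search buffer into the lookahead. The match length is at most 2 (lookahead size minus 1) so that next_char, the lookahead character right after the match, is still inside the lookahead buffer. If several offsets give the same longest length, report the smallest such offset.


Try each offset into the search buffer:
  offset=1 (pos 5, char 'f'): match length 2
  offset=2 (pos 4, char 'f'): match length 2
  offset=3 (pos 3, char 'c'): match length 0
  offset=4 (pos 2, char 'a'): match length 0
  offset=5 (pos 1, char 'c'): match length 0
  offset=6 (pos 0, char 'f'): match length 1
Longest match has length 2, found at offsets 1, 2; take the smallest, offset 1.
next_char = character at position 6 + 2 = 8 -> 'a'

Best match: offset=1, length=2 (matching 'ff' starting at position 5)
LZ77 triple: (1, 2, 'a')


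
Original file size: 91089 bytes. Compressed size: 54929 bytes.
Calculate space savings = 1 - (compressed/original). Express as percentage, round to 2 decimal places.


ratio = compressed/original = 54929/91089 = 0.603026
savings = 1 - ratio = 1 - 0.603026 = 0.396974
as a percentage: 0.396974 * 100 = 39.7%

Space savings = 1 - 54929/91089 = 39.7%


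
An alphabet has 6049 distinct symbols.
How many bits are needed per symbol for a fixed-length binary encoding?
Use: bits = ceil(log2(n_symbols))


log2(6049) = 12.5625
Bracket: 2^12 = 4096 < 6049 <= 2^13 = 8192
So ceil(log2(6049)) = 13

bits = ceil(log2(6049)) = ceil(12.5625) = 13 bits


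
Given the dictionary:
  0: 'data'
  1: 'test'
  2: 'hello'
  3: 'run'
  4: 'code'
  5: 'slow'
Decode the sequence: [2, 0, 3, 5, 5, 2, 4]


Look up each index in the dictionary:
  2 -> 'hello'
  0 -> 'data'
  3 -> 'run'
  5 -> 'slow'
  5 -> 'slow'
  2 -> 'hello'
  4 -> 'code'

Decoded: "hello data run slow slow hello code"


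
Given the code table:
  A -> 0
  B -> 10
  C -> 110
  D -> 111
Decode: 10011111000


Decoding:
10 -> B
0 -> A
111 -> D
110 -> C
0 -> A
0 -> A


Result: BADCAA


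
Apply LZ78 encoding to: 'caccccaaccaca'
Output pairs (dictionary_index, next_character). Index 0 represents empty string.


LZ78 encoding steps:
Dictionary: {0: ''}
Step 1: w='' (idx 0), next='c' -> output (0, 'c'), add 'c' as idx 1
Step 2: w='' (idx 0), next='a' -> output (0, 'a'), add 'a' as idx 2
Step 3: w='c' (idx 1), next='c' -> output (1, 'c'), add 'cc' as idx 3
Step 4: w='cc' (idx 3), next='a' -> output (3, 'a'), add 'cca' as idx 4
Step 5: w='a' (idx 2), next='c' -> output (2, 'c'), add 'ac' as idx 5
Step 6: w='c' (idx 1), next='a' -> output (1, 'a'), add 'ca' as idx 6
Step 7: w='ca' (idx 6), end of input -> output (6, '')


Encoded: [(0, 'c'), (0, 'a'), (1, 'c'), (3, 'a'), (2, 'c'), (1, 'a'), (6, '')]


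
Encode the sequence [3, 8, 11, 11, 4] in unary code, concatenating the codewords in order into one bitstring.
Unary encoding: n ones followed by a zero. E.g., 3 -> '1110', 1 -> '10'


Encode each number as n ones followed by a terminating 0:
  3 -> 1110 (4 bits)
  8 -> 111111110 (9 bits)
  11 -> 111111111110 (12 bits)
  11 -> 111111111110 (12 bits)
  4 -> 11110 (5 bits)
Total length = 4 + 9 + 12 + 12 + 5 = 42 bits.

Unary([3, 8, 11, 11, 4]) = 111011111111011111111111011111111111011110 (42 bits)


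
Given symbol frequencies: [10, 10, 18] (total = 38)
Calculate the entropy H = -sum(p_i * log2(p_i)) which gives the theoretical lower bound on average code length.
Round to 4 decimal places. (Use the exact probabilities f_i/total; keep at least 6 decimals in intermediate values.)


Per-symbol terms -p_i * log2(p_i) with p_i = f_i/38:
  p = 10/38 = 0.263158: log2(p) = -1.925999, -p*log2(p) = 0.506842
  p = 10/38 = 0.263158: log2(p) = -1.925999, -p*log2(p) = 0.506842
  p = 18/38 = 0.473684: log2(p) = -1.078003, -p*log2(p) = 0.510633
H = 0.506842 + 0.506842 + 0.510633 = 1.524317

H = 1.5243 bits/symbol


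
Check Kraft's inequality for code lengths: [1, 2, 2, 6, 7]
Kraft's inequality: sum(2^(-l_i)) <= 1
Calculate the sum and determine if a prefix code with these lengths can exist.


Sum = 2^(-1) + 2^(-2) + 2^(-2) + 2^(-6) + 2^(-7)
    = 0.5 + 0.25 + 0.25 + 0.015625 + 0.0078125
    = 131/128 = 1.0234375
Since 1.0234375 > 1, Kraft's inequality is NOT satisfied.
A prefix code with these lengths CANNOT exist.

Kraft sum = 1.0234375. Not satisfied.


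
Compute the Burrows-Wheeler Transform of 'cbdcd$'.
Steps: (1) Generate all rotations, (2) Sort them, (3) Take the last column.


Rotations (sorted):
  0: $cbdcd -> last char: d
  1: bdcd$c -> last char: c
  2: cbdcd$ -> last char: $
  3: cd$cbd -> last char: d
  4: d$cbdc -> last char: c
  5: dcd$cb -> last char: b


BWT = dc$dcb


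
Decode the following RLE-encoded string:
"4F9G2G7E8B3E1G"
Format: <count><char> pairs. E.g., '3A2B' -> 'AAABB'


Expanding each <count><char> pair:
  4F -> 'FFFF'
  9G -> 'GGGGGGGGG'
  2G -> 'GG'
  7E -> 'EEEEEEE'
  8B -> 'BBBBBBBB'
  3E -> 'EEE'
  1G -> 'G'

Decoded = FFFFGGGGGGGGGGGEEEEEEEBBBBBBBBEEEG


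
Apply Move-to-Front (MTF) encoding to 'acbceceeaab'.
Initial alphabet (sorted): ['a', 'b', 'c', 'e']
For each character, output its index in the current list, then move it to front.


MTF encoding:
'a': index 0 in ['a', 'b', 'c', 'e'] -> ['a', 'b', 'c', 'e']
'c': index 2 in ['a', 'b', 'c', 'e'] -> ['c', 'a', 'b', 'e']
'b': index 2 in ['c', 'a', 'b', 'e'] -> ['b', 'c', 'a', 'e']
'c': index 1 in ['b', 'c', 'a', 'e'] -> ['c', 'b', 'a', 'e']
'e': index 3 in ['c', 'b', 'a', 'e'] -> ['e', 'c', 'b', 'a']
'c': index 1 in ['e', 'c', 'b', 'a'] -> ['c', 'e', 'b', 'a']
'e': index 1 in ['c', 'e', 'b', 'a'] -> ['e', 'c', 'b', 'a']
'e': index 0 in ['e', 'c', 'b', 'a'] -> ['e', 'c', 'b', 'a']
'a': index 3 in ['e', 'c', 'b', 'a'] -> ['a', 'e', 'c', 'b']
'a': index 0 in ['a', 'e', 'c', 'b'] -> ['a', 'e', 'c', 'b']
'b': index 3 in ['a', 'e', 'c', 'b'] -> ['b', 'a', 'e', 'c']


Output: [0, 2, 2, 1, 3, 1, 1, 0, 3, 0, 3]


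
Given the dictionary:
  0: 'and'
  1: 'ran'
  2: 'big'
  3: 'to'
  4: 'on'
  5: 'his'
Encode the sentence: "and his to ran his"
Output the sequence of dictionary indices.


Look up each word in the dictionary:
  'and' -> 0
  'his' -> 5
  'to' -> 3
  'ran' -> 1
  'his' -> 5

Encoded: [0, 5, 3, 1, 5]


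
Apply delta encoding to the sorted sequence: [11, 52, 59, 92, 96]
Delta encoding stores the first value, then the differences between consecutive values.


First value: 11
Deltas:
  52 - 11 = 41
  59 - 52 = 7
  92 - 59 = 33
  96 - 92 = 4


Delta encoded: [11, 41, 7, 33, 4]


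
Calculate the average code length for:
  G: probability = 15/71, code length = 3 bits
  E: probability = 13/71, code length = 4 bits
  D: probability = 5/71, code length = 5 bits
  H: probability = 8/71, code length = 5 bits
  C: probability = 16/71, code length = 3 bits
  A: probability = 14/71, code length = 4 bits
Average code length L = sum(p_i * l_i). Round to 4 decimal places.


Weighted contributions p_i * l_i:
  G: (15/71) * 3 = 45/71
  E: (13/71) * 4 = 52/71
  D: (5/71) * 5 = 25/71
  H: (8/71) * 5 = 40/71
  C: (16/71) * 3 = 48/71
  A: (14/71) * 4 = 56/71
Sum = (45 + 52 + 25 + 40 + 48 + 56)/71 = 266/71

L = 266/71 = 3.7465 bits/symbol


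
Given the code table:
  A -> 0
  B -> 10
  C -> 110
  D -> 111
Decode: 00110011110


Decoding:
0 -> A
0 -> A
110 -> C
0 -> A
111 -> D
10 -> B


Result: AACADB


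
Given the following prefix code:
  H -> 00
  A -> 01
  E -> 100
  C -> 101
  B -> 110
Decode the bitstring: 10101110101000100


Decoding step by step:
Bits 101 -> C
Bits 01 -> A
Bits 110 -> B
Bits 101 -> C
Bits 00 -> H
Bits 01 -> A
Bits 00 -> H


Decoded message: CABCHAH


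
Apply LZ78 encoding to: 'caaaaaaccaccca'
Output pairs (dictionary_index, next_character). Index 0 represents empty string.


LZ78 encoding steps:
Dictionary: {0: ''}
Step 1: w='' (idx 0), next='c' -> output (0, 'c'), add 'c' as idx 1
Step 2: w='' (idx 0), next='a' -> output (0, 'a'), add 'a' as idx 2
Step 3: w='a' (idx 2), next='a' -> output (2, 'a'), add 'aa' as idx 3
Step 4: w='aa' (idx 3), next='a' -> output (3, 'a'), add 'aaa' as idx 4
Step 5: w='c' (idx 1), next='c' -> output (1, 'c'), add 'cc' as idx 5
Step 6: w='a' (idx 2), next='c' -> output (2, 'c'), add 'ac' as idx 6
Step 7: w='cc' (idx 5), next='a' -> output (5, 'a'), add 'cca' as idx 7


Encoded: [(0, 'c'), (0, 'a'), (2, 'a'), (3, 'a'), (1, 'c'), (2, 'c'), (5, 'a')]


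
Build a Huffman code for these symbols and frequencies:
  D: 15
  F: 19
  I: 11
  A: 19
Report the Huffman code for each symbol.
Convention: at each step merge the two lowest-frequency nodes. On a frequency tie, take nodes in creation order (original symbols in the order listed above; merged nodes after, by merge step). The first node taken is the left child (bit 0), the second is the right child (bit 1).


Huffman tree construction:
Step 1: Merge I(11) + D(15) = 26
Step 2: Merge F(19) + A(19) = 38
Step 3: Merge (I+D)(26) + (F+A)(38) = 64
Read each symbol's code off the tree from the root (left child = 0, right child = 1).

Codes:
  D: 01 (length 2)
  F: 10 (length 2)
  I: 00 (length 2)
  A: 11 (length 2)
Average code length: 128/64 = 2.0000 bits/symbol


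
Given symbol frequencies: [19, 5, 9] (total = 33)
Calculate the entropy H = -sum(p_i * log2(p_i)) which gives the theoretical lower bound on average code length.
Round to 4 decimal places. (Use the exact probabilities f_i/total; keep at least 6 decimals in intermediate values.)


Per-symbol terms -p_i * log2(p_i) with p_i = f_i/33:
  p = 19/33 = 0.575758: log2(p) = -0.796467, -p*log2(p) = 0.458572
  p = 5/33 = 0.151515: log2(p) = -2.722466, -p*log2(p) = 0.412495
  p = 9/33 = 0.272727: log2(p) = -1.874469, -p*log2(p) = 0.511219
H = 0.458572 + 0.412495 + 0.511219 = 1.382286

H = 1.3823 bits/symbol


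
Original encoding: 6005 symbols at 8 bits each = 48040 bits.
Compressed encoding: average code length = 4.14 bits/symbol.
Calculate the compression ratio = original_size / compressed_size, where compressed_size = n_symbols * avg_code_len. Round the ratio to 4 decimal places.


original_size = n_symbols * orig_bits = 6005 * 8 = 48040 bits
compressed_size = n_symbols * avg_code_len = 6005 * 4.14 = 24860.7 bits
ratio = original_size / compressed_size = 48040 / 24860.7 = 1.9324

Compression ratio = 1.9324


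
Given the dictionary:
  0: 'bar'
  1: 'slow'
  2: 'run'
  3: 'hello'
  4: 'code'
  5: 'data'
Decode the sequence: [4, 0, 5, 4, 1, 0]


Look up each index in the dictionary:
  4 -> 'code'
  0 -> 'bar'
  5 -> 'data'
  4 -> 'code'
  1 -> 'slow'
  0 -> 'bar'

Decoded: "code bar data code slow bar"


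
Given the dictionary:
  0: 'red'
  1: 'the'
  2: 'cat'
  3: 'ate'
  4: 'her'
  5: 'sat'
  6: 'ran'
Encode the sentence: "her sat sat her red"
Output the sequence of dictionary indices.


Look up each word in the dictionary:
  'her' -> 4
  'sat' -> 5
  'sat' -> 5
  'her' -> 4
  'red' -> 0

Encoded: [4, 5, 5, 4, 0]


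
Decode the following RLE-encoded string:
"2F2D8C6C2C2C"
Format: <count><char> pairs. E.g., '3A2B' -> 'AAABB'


Expanding each <count><char> pair:
  2F -> 'FF'
  2D -> 'DD'
  8C -> 'CCCCCCCC'
  6C -> 'CCCCCC'
  2C -> 'CC'
  2C -> 'CC'

Decoded = FFDDCCCCCCCCCCCCCCCCCC


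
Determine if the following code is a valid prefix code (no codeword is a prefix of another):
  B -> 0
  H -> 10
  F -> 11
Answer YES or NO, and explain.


Checking each pair (does one codeword prefix another?):
  B='0' vs H='10': no prefix
  B='0' vs F='11': no prefix
  H='10' vs B='0': no prefix
  H='10' vs F='11': no prefix
  F='11' vs B='0': no prefix
  F='11' vs H='10': no prefix
No violation found over all pairs.

YES -- this is a valid prefix code. No codeword is a prefix of any other codeword.


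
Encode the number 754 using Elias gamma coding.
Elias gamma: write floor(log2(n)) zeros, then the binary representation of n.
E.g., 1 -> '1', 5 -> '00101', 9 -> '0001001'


num_bits = floor(log2(754)) + 1 = 10
leading_zeros = num_bits - 1 = 9
binary(754) = 1011110010

Elias gamma(754) = '000000000' + '1011110010' = 0000000001011110010 (19 bits)


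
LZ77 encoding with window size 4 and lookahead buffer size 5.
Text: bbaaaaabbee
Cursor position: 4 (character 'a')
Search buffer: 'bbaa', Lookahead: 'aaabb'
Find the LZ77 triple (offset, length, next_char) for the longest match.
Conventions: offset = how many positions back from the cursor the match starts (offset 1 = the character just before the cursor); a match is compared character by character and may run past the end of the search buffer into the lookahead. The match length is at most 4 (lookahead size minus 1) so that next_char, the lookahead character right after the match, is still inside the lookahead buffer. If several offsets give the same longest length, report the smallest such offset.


Try each offset into the search buffer:
  offset=1 (pos 3, char 'a'): match length 3
  offset=2 (pos 2, char 'a'): match length 3
  offset=3 (pos 1, char 'b'): match length 0
  offset=4 (pos 0, char 'b'): match length 0
Longest match has length 3, found at offsets 1, 2; take the smallest, offset 1.
next_char = character at position 4 + 3 = 7 -> 'b'

Best match: offset=1, length=3 (matching 'aaa' starting at position 3)
LZ77 triple: (1, 3, 'b')


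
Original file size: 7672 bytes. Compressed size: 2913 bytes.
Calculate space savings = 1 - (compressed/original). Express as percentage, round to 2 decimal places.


ratio = compressed/original = 2913/7672 = 0.379692
savings = 1 - ratio = 1 - 0.379692 = 0.620308
as a percentage: 0.620308 * 100 = 62.03%

Space savings = 1 - 2913/7672 = 62.03%


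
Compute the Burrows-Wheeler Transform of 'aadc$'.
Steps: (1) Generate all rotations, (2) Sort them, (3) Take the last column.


Rotations (sorted):
  0: $aadc -> last char: c
  1: aadc$ -> last char: $
  2: adc$a -> last char: a
  3: c$aad -> last char: d
  4: dc$aa -> last char: a


BWT = c$ada


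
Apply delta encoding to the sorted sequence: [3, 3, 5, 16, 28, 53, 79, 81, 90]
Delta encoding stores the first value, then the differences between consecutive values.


First value: 3
Deltas:
  3 - 3 = 0
  5 - 3 = 2
  16 - 5 = 11
  28 - 16 = 12
  53 - 28 = 25
  79 - 53 = 26
  81 - 79 = 2
  90 - 81 = 9


Delta encoded: [3, 0, 2, 11, 12, 25, 26, 2, 9]


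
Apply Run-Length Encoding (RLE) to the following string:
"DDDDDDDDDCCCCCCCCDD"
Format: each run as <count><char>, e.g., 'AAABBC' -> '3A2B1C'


Scanning runs left to right:
  i=0: run of 'D' x 9 -> '9D'
  i=9: run of 'C' x 8 -> '8C'
  i=17: run of 'D' x 2 -> '2D'

RLE = 9D8C2D


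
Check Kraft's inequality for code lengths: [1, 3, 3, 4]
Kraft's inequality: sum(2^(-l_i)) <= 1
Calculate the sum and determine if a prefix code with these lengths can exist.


Sum = 2^(-1) + 2^(-3) + 2^(-3) + 2^(-4)
    = 0.5 + 0.125 + 0.125 + 0.0625
    = 13/16 = 0.8125
Since 0.8125 <= 1, Kraft's inequality IS satisfied.
A prefix code with these lengths CAN exist.

Kraft sum = 0.8125. Satisfied.


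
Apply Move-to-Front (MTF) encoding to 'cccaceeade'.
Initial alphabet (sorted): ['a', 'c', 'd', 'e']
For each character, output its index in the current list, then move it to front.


MTF encoding:
'c': index 1 in ['a', 'c', 'd', 'e'] -> ['c', 'a', 'd', 'e']
'c': index 0 in ['c', 'a', 'd', 'e'] -> ['c', 'a', 'd', 'e']
'c': index 0 in ['c', 'a', 'd', 'e'] -> ['c', 'a', 'd', 'e']
'a': index 1 in ['c', 'a', 'd', 'e'] -> ['a', 'c', 'd', 'e']
'c': index 1 in ['a', 'c', 'd', 'e'] -> ['c', 'a', 'd', 'e']
'e': index 3 in ['c', 'a', 'd', 'e'] -> ['e', 'c', 'a', 'd']
'e': index 0 in ['e', 'c', 'a', 'd'] -> ['e', 'c', 'a', 'd']
'a': index 2 in ['e', 'c', 'a', 'd'] -> ['a', 'e', 'c', 'd']
'd': index 3 in ['a', 'e', 'c', 'd'] -> ['d', 'a', 'e', 'c']
'e': index 2 in ['d', 'a', 'e', 'c'] -> ['e', 'd', 'a', 'c']


Output: [1, 0, 0, 1, 1, 3, 0, 2, 3, 2]


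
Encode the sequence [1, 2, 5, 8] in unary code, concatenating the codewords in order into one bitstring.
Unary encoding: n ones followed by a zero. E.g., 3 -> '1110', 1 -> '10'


Encode each number as n ones followed by a terminating 0:
  1 -> 10 (2 bits)
  2 -> 110 (3 bits)
  5 -> 111110 (6 bits)
  8 -> 111111110 (9 bits)
Total length = 2 + 3 + 6 + 9 = 20 bits.

Unary([1, 2, 5, 8]) = 10110111110111111110 (20 bits)


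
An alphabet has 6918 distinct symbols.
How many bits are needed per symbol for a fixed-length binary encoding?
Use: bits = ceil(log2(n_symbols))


log2(6918) = 12.7561
Bracket: 2^12 = 4096 < 6918 <= 2^13 = 8192
So ceil(log2(6918)) = 13

bits = ceil(log2(6918)) = ceil(12.7561) = 13 bits


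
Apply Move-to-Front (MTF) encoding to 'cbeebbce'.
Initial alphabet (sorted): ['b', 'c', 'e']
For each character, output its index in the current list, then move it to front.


MTF encoding:
'c': index 1 in ['b', 'c', 'e'] -> ['c', 'b', 'e']
'b': index 1 in ['c', 'b', 'e'] -> ['b', 'c', 'e']
'e': index 2 in ['b', 'c', 'e'] -> ['e', 'b', 'c']
'e': index 0 in ['e', 'b', 'c'] -> ['e', 'b', 'c']
'b': index 1 in ['e', 'b', 'c'] -> ['b', 'e', 'c']
'b': index 0 in ['b', 'e', 'c'] -> ['b', 'e', 'c']
'c': index 2 in ['b', 'e', 'c'] -> ['c', 'b', 'e']
'e': index 2 in ['c', 'b', 'e'] -> ['e', 'c', 'b']


Output: [1, 1, 2, 0, 1, 0, 2, 2]


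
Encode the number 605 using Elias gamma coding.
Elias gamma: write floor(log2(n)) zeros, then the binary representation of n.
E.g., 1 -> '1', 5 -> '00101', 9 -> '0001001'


num_bits = floor(log2(605)) + 1 = 10
leading_zeros = num_bits - 1 = 9
binary(605) = 1001011101

Elias gamma(605) = '000000000' + '1001011101' = 0000000001001011101 (19 bits)


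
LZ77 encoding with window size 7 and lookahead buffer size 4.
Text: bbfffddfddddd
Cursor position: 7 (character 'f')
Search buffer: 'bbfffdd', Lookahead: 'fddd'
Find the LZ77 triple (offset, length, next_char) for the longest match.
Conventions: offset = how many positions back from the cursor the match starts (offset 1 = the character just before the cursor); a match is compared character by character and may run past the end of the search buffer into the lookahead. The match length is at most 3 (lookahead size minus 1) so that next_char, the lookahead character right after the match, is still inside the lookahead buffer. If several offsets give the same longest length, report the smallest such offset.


Try each offset into the search buffer:
  offset=1 (pos 6, char 'd'): match length 0
  offset=2 (pos 5, char 'd'): match length 0
  offset=3 (pos 4, char 'f'): match length 3
  offset=4 (pos 3, char 'f'): match length 1
  offset=5 (pos 2, char 'f'): match length 1
  offset=6 (pos 1, char 'b'): match length 0
  offset=7 (pos 0, char 'b'): match length 0
Longest match has length 3 at offset 3.
next_char = character at position 7 + 3 = 10 -> 'd'

Best match: offset=3, length=3 (matching 'fdd' starting at position 4)
LZ77 triple: (3, 3, 'd')


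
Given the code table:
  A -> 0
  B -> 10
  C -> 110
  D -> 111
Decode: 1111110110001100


Decoding:
111 -> D
111 -> D
0 -> A
110 -> C
0 -> A
0 -> A
110 -> C
0 -> A


Result: DDACAACA


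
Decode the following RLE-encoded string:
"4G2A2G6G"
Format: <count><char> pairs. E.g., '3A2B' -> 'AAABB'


Expanding each <count><char> pair:
  4G -> 'GGGG'
  2A -> 'AA'
  2G -> 'GG'
  6G -> 'GGGGGG'

Decoded = GGGGAAGGGGGGGG


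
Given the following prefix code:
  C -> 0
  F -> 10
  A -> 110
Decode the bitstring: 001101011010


Decoding step by step:
Bits 0 -> C
Bits 0 -> C
Bits 110 -> A
Bits 10 -> F
Bits 110 -> A
Bits 10 -> F


Decoded message: CCAFAF


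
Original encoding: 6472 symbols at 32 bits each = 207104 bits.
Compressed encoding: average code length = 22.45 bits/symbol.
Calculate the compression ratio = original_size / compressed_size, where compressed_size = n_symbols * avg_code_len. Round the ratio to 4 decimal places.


original_size = n_symbols * orig_bits = 6472 * 32 = 207104 bits
compressed_size = n_symbols * avg_code_len = 6472 * 22.45 = 145296.4 bits
ratio = original_size / compressed_size = 207104 / 145296.4 = 1.4254

Compression ratio = 1.4254


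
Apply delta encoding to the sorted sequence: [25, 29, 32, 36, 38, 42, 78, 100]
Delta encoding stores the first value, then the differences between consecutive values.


First value: 25
Deltas:
  29 - 25 = 4
  32 - 29 = 3
  36 - 32 = 4
  38 - 36 = 2
  42 - 38 = 4
  78 - 42 = 36
  100 - 78 = 22


Delta encoded: [25, 4, 3, 4, 2, 4, 36, 22]


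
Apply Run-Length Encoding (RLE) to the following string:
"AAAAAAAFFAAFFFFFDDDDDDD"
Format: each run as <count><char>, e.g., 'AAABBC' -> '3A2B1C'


Scanning runs left to right:
  i=0: run of 'A' x 7 -> '7A'
  i=7: run of 'F' x 2 -> '2F'
  i=9: run of 'A' x 2 -> '2A'
  i=11: run of 'F' x 5 -> '5F'
  i=16: run of 'D' x 7 -> '7D'

RLE = 7A2F2A5F7D


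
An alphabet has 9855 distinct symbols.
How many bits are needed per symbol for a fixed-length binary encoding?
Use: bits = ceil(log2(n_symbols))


log2(9855) = 13.2666
Bracket: 2^13 = 8192 < 9855 <= 2^14 = 16384
So ceil(log2(9855)) = 14

bits = ceil(log2(9855)) = ceil(13.2666) = 14 bits


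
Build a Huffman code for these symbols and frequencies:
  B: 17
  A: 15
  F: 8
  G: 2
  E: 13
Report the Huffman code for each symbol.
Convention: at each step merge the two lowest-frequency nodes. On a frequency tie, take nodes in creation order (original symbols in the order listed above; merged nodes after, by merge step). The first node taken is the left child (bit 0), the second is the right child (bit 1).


Huffman tree construction:
Step 1: Merge G(2) + F(8) = 10
Step 2: Merge (G+F)(10) + E(13) = 23
Step 3: Merge A(15) + B(17) = 32
Step 4: Merge ((G+F)+E)(23) + (A+B)(32) = 55
Read each symbol's code off the tree from the root (left child = 0, right child = 1).

Codes:
  B: 11 (length 2)
  A: 10 (length 2)
  F: 001 (length 3)
  G: 000 (length 3)
  E: 01 (length 2)
Average code length: 120/55 = 2.1818 bits/symbol


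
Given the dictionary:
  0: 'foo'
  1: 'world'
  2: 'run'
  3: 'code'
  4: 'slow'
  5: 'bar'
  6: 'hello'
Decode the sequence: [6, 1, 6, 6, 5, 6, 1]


Look up each index in the dictionary:
  6 -> 'hello'
  1 -> 'world'
  6 -> 'hello'
  6 -> 'hello'
  5 -> 'bar'
  6 -> 'hello'
  1 -> 'world'

Decoded: "hello world hello hello bar hello world"


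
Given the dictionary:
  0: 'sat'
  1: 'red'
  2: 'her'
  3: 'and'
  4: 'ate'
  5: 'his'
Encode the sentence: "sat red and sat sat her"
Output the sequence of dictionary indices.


Look up each word in the dictionary:
  'sat' -> 0
  'red' -> 1
  'and' -> 3
  'sat' -> 0
  'sat' -> 0
  'her' -> 2

Encoded: [0, 1, 3, 0, 0, 2]


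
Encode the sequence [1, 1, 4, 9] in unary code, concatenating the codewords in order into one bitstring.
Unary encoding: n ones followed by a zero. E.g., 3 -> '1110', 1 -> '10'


Encode each number as n ones followed by a terminating 0:
  1 -> 10 (2 bits)
  1 -> 10 (2 bits)
  4 -> 11110 (5 bits)
  9 -> 1111111110 (10 bits)
Total length = 2 + 2 + 5 + 10 = 19 bits.

Unary([1, 1, 4, 9]) = 1010111101111111110 (19 bits)


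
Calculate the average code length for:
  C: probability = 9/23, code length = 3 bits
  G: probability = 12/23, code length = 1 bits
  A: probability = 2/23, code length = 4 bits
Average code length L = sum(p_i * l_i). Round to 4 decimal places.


Weighted contributions p_i * l_i:
  C: (9/23) * 3 = 27/23
  G: (12/23) * 1 = 12/23
  A: (2/23) * 4 = 8/23
Sum = (27 + 12 + 8)/23 = 47/23

L = 47/23 = 2.0435 bits/symbol


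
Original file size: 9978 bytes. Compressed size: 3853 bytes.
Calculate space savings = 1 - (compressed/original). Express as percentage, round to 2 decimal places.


ratio = compressed/original = 3853/9978 = 0.38615
savings = 1 - ratio = 1 - 0.38615 = 0.61385
as a percentage: 0.61385 * 100 = 61.39%

Space savings = 1 - 3853/9978 = 61.39%


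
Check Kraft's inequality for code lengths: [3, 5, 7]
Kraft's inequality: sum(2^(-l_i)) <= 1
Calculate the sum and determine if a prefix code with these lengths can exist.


Sum = 2^(-3) + 2^(-5) + 2^(-7)
    = 0.125 + 0.03125 + 0.0078125
    = 21/128 = 0.1640625
Since 0.1640625 <= 1, Kraft's inequality IS satisfied.
A prefix code with these lengths CAN exist.

Kraft sum = 0.1640625. Satisfied.


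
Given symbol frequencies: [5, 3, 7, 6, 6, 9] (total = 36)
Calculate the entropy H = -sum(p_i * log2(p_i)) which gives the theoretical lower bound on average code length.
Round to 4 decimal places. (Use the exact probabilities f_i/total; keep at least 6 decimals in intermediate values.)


Per-symbol terms -p_i * log2(p_i) with p_i = f_i/36:
  p = 5/36 = 0.138889: log2(p) = -2.847997, -p*log2(p) = 0.395555
  p = 3/36 = 0.083333: log2(p) = -3.584963, -p*log2(p) = 0.298747
  p = 7/36 = 0.194444: log2(p) = -2.362570, -p*log2(p) = 0.459389
  p = 6/36 = 0.166667: log2(p) = -2.584963, -p*log2(p) = 0.430827
  p = 6/36 = 0.166667: log2(p) = -2.584963, -p*log2(p) = 0.430827
  p = 9/36 = 0.250000: log2(p) = -2.000000, -p*log2(p) = 0.500000
H = 0.395555 + 0.298747 + 0.459389 + 0.430827 + 0.430827 + 0.500000 = 2.515345

H = 2.5153 bits/symbol


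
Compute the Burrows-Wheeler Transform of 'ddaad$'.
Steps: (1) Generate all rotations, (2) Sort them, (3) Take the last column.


Rotations (sorted):
  0: $ddaad -> last char: d
  1: aad$dd -> last char: d
  2: ad$dda -> last char: a
  3: d$ddaa -> last char: a
  4: daad$d -> last char: d
  5: ddaad$ -> last char: $


BWT = ddaad$


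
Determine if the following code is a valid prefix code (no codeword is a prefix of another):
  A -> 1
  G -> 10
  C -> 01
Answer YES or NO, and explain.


Checking each pair (does one codeword prefix another?):
  A='1' vs G='10': prefix -- VIOLATION

NO -- this is NOT a valid prefix code. A (1) is a prefix of G (10).


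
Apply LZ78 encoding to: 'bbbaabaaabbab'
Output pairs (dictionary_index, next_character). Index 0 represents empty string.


LZ78 encoding steps:
Dictionary: {0: ''}
Step 1: w='' (idx 0), next='b' -> output (0, 'b'), add 'b' as idx 1
Step 2: w='b' (idx 1), next='b' -> output (1, 'b'), add 'bb' as idx 2
Step 3: w='' (idx 0), next='a' -> output (0, 'a'), add 'a' as idx 3
Step 4: w='a' (idx 3), next='b' -> output (3, 'b'), add 'ab' as idx 4
Step 5: w='a' (idx 3), next='a' -> output (3, 'a'), add 'aa' as idx 5
Step 6: w='ab' (idx 4), next='b' -> output (4, 'b'), add 'abb' as idx 6
Step 7: w='ab' (idx 4), end of input -> output (4, '')


Encoded: [(0, 'b'), (1, 'b'), (0, 'a'), (3, 'b'), (3, 'a'), (4, 'b'), (4, '')]


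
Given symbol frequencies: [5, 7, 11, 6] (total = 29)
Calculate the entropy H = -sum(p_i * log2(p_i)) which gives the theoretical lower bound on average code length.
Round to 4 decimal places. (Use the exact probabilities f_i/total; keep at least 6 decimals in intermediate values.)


Per-symbol terms -p_i * log2(p_i) with p_i = f_i/29:
  p = 5/29 = 0.172414: log2(p) = -2.536053, -p*log2(p) = 0.437251
  p = 7/29 = 0.241379: log2(p) = -2.050626, -p*log2(p) = 0.494979
  p = 11/29 = 0.379310: log2(p) = -1.398549, -p*log2(p) = 0.530484
  p = 6/29 = 0.206897: log2(p) = -2.273018, -p*log2(p) = 0.470280
H = 0.437251 + 0.494979 + 0.530484 + 0.470280 = 1.932994

H = 1.933 bits/symbol


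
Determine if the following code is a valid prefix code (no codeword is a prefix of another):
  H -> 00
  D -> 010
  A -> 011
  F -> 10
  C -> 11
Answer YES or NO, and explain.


Checking each pair (does one codeword prefix another?):
  H='00' vs D='010': no prefix
  H='00' vs A='011': no prefix
  H='00' vs F='10': no prefix
  H='00' vs C='11': no prefix
  D='010' vs H='00': no prefix
  D='010' vs A='011': no prefix
  D='010' vs F='10': no prefix
  D='010' vs C='11': no prefix
  A='011' vs H='00': no prefix
  A='011' vs D='010': no prefix
  A='011' vs F='10': no prefix
  A='011' vs C='11': no prefix
  F='10' vs H='00': no prefix
  F='10' vs D='010': no prefix
  F='10' vs A='011': no prefix
  F='10' vs C='11': no prefix
  C='11' vs H='00': no prefix
  C='11' vs D='010': no prefix
  C='11' vs A='011': no prefix
  C='11' vs F='10': no prefix
No violation found over all pairs.

YES -- this is a valid prefix code. No codeword is a prefix of any other codeword.


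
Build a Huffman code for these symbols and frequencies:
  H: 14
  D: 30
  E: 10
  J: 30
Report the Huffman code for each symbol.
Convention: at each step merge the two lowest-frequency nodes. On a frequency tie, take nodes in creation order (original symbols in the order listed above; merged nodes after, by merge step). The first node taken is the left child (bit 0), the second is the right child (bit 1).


Huffman tree construction:
Step 1: Merge E(10) + H(14) = 24
Step 2: Merge (E+H)(24) + D(30) = 54
Step 3: Merge J(30) + ((E+H)+D)(54) = 84
Read each symbol's code off the tree from the root (left child = 0, right child = 1).

Codes:
  H: 101 (length 3)
  D: 11 (length 2)
  E: 100 (length 3)
  J: 0 (length 1)
Average code length: 162/84 = 1.9286 bits/symbol


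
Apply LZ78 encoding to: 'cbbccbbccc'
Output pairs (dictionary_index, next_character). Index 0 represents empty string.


LZ78 encoding steps:
Dictionary: {0: ''}
Step 1: w='' (idx 0), next='c' -> output (0, 'c'), add 'c' as idx 1
Step 2: w='' (idx 0), next='b' -> output (0, 'b'), add 'b' as idx 2
Step 3: w='b' (idx 2), next='c' -> output (2, 'c'), add 'bc' as idx 3
Step 4: w='c' (idx 1), next='b' -> output (1, 'b'), add 'cb' as idx 4
Step 5: w='bc' (idx 3), next='c' -> output (3, 'c'), add 'bcc' as idx 5
Step 6: w='c' (idx 1), end of input -> output (1, '')


Encoded: [(0, 'c'), (0, 'b'), (2, 'c'), (1, 'b'), (3, 'c'), (1, '')]


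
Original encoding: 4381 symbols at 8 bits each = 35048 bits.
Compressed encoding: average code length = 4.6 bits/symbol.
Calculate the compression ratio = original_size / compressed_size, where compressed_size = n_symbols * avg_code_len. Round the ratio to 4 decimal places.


original_size = n_symbols * orig_bits = 4381 * 8 = 35048 bits
compressed_size = n_symbols * avg_code_len = 4381 * 4.6 = 20152.6 bits
ratio = original_size / compressed_size = 35048 / 20152.6 = 1.7391

Compression ratio = 1.7391


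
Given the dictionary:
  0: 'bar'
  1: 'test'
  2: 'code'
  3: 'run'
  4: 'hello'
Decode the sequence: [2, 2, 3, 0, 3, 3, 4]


Look up each index in the dictionary:
  2 -> 'code'
  2 -> 'code'
  3 -> 'run'
  0 -> 'bar'
  3 -> 'run'
  3 -> 'run'
  4 -> 'hello'

Decoded: "code code run bar run run hello"


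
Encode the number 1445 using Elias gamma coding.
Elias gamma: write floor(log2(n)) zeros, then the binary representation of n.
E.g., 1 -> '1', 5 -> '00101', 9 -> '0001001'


num_bits = floor(log2(1445)) + 1 = 11
leading_zeros = num_bits - 1 = 10
binary(1445) = 10110100101

Elias gamma(1445) = '0000000000' + '10110100101' = 000000000010110100101 (21 bits)


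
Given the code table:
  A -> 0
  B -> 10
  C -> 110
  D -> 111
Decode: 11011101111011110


Decoding:
110 -> C
111 -> D
0 -> A
111 -> D
10 -> B
111 -> D
10 -> B


Result: CDADBDB


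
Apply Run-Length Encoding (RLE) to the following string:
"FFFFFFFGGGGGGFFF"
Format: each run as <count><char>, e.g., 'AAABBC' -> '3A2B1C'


Scanning runs left to right:
  i=0: run of 'F' x 7 -> '7F'
  i=7: run of 'G' x 6 -> '6G'
  i=13: run of 'F' x 3 -> '3F'

RLE = 7F6G3F


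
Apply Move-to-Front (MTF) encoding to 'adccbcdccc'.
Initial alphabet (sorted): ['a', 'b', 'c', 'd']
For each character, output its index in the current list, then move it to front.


MTF encoding:
'a': index 0 in ['a', 'b', 'c', 'd'] -> ['a', 'b', 'c', 'd']
'd': index 3 in ['a', 'b', 'c', 'd'] -> ['d', 'a', 'b', 'c']
'c': index 3 in ['d', 'a', 'b', 'c'] -> ['c', 'd', 'a', 'b']
'c': index 0 in ['c', 'd', 'a', 'b'] -> ['c', 'd', 'a', 'b']
'b': index 3 in ['c', 'd', 'a', 'b'] -> ['b', 'c', 'd', 'a']
'c': index 1 in ['b', 'c', 'd', 'a'] -> ['c', 'b', 'd', 'a']
'd': index 2 in ['c', 'b', 'd', 'a'] -> ['d', 'c', 'b', 'a']
'c': index 1 in ['d', 'c', 'b', 'a'] -> ['c', 'd', 'b', 'a']
'c': index 0 in ['c', 'd', 'b', 'a'] -> ['c', 'd', 'b', 'a']
'c': index 0 in ['c', 'd', 'b', 'a'] -> ['c', 'd', 'b', 'a']


Output: [0, 3, 3, 0, 3, 1, 2, 1, 0, 0]


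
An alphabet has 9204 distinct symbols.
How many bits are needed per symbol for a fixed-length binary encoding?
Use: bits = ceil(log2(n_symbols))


log2(9204) = 13.168
Bracket: 2^13 = 8192 < 9204 <= 2^14 = 16384
So ceil(log2(9204)) = 14

bits = ceil(log2(9204)) = ceil(13.168) = 14 bits


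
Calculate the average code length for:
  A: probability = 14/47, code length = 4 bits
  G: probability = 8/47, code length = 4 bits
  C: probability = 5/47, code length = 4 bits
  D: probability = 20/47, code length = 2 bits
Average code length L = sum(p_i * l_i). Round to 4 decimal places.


Weighted contributions p_i * l_i:
  A: (14/47) * 4 = 56/47
  G: (8/47) * 4 = 32/47
  C: (5/47) * 4 = 20/47
  D: (20/47) * 2 = 40/47
Sum = (56 + 32 + 20 + 40)/47 = 148/47

L = 148/47 = 3.1489 bits/symbol


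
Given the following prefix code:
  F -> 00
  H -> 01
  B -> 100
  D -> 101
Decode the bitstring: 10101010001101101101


Decoding step by step:
Bits 101 -> D
Bits 01 -> H
Bits 01 -> H
Bits 00 -> F
Bits 01 -> H
Bits 101 -> D
Bits 101 -> D
Bits 101 -> D


Decoded message: DHHFHDDD


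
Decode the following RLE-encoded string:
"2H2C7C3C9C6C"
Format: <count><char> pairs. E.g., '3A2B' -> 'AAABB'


Expanding each <count><char> pair:
  2H -> 'HH'
  2C -> 'CC'
  7C -> 'CCCCCCC'
  3C -> 'CCC'
  9C -> 'CCCCCCCCC'
  6C -> 'CCCCCC'

Decoded = HHCCCCCCCCCCCCCCCCCCCCCCCCCCC


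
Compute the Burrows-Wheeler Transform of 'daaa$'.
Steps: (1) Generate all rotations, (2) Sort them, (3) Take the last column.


Rotations (sorted):
  0: $daaa -> last char: a
  1: a$daa -> last char: a
  2: aa$da -> last char: a
  3: aaa$d -> last char: d
  4: daaa$ -> last char: $


BWT = aaad$


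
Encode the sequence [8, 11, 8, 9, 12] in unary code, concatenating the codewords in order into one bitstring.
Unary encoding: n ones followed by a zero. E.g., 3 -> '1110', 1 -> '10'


Encode each number as n ones followed by a terminating 0:
  8 -> 111111110 (9 bits)
  11 -> 111111111110 (12 bits)
  8 -> 111111110 (9 bits)
  9 -> 1111111110 (10 bits)
  12 -> 1111111111110 (13 bits)
Total length = 9 + 12 + 9 + 10 + 13 = 53 bits.

Unary([8, 11, 8, 9, 12]) = 11111111011111111111011111111011111111101111111111110 (53 bits)


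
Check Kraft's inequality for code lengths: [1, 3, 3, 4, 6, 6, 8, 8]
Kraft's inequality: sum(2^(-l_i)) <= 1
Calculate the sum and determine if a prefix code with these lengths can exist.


Sum = 2^(-1) + 2^(-3) + 2^(-3) + 2^(-4) + 2^(-6) + 2^(-6) + 2^(-8) + 2^(-8)
    = 0.5 + 0.125 + 0.125 + 0.0625 + 0.015625 + 0.015625 + 0.00390625 + 0.00390625
    = 218/256 = 0.8515625
Since 0.8515625 <= 1, Kraft's inequality IS satisfied.
A prefix code with these lengths CAN exist.

Kraft sum = 0.8515625. Satisfied.


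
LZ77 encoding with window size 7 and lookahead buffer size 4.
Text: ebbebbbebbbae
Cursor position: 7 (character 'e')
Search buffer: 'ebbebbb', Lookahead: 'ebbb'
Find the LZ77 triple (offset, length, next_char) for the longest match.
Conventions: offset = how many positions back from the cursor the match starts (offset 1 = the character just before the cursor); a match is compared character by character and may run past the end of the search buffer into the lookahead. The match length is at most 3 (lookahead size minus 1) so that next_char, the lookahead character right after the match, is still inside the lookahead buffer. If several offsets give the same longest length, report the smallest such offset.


Try each offset into the search buffer:
  offset=1 (pos 6, char 'b'): match length 0
  offset=2 (pos 5, char 'b'): match length 0
  offset=3 (pos 4, char 'b'): match length 0
  offset=4 (pos 3, char 'e'): match length 3
  offset=5 (pos 2, char 'b'): match length 0
  offset=6 (pos 1, char 'b'): match length 0
  offset=7 (pos 0, char 'e'): match length 3
Longest match has length 3, found at offsets 4, 7; take the smallest, offset 4.
next_char = character at position 7 + 3 = 10 -> 'b'

Best match: offset=4, length=3 (matching 'ebb' starting at position 3)
LZ77 triple: (4, 3, 'b')


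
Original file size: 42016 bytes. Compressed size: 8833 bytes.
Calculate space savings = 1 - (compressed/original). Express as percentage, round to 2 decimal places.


ratio = compressed/original = 8833/42016 = 0.210229
savings = 1 - ratio = 1 - 0.210229 = 0.789771
as a percentage: 0.789771 * 100 = 78.98%

Space savings = 1 - 8833/42016 = 78.98%


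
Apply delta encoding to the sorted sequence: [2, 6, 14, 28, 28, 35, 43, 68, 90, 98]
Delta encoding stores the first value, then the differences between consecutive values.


First value: 2
Deltas:
  6 - 2 = 4
  14 - 6 = 8
  28 - 14 = 14
  28 - 28 = 0
  35 - 28 = 7
  43 - 35 = 8
  68 - 43 = 25
  90 - 68 = 22
  98 - 90 = 8


Delta encoded: [2, 4, 8, 14, 0, 7, 8, 25, 22, 8]


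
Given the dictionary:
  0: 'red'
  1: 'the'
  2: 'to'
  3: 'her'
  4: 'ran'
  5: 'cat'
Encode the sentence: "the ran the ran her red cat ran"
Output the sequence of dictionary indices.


Look up each word in the dictionary:
  'the' -> 1
  'ran' -> 4
  'the' -> 1
  'ran' -> 4
  'her' -> 3
  'red' -> 0
  'cat' -> 5
  'ran' -> 4

Encoded: [1, 4, 1, 4, 3, 0, 5, 4]


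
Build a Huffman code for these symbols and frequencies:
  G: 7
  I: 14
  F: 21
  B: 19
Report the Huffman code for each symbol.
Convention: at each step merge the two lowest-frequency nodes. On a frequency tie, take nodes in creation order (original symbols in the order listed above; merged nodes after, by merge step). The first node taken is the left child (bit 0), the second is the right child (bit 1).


Huffman tree construction:
Step 1: Merge G(7) + I(14) = 21
Step 2: Merge B(19) + F(21) = 40
Step 3: Merge (G+I)(21) + (B+F)(40) = 61
Read each symbol's code off the tree from the root (left child = 0, right child = 1).

Codes:
  G: 00 (length 2)
  I: 01 (length 2)
  F: 11 (length 2)
  B: 10 (length 2)
Average code length: 122/61 = 2.0000 bits/symbol
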